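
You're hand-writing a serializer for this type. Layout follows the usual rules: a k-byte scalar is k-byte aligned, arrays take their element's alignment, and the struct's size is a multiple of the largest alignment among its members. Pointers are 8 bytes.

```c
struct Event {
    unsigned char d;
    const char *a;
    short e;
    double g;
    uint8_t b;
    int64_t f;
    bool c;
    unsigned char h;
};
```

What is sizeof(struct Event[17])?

0..1  d  (1B, 1-aligned)
1..8  -- padding (7B)
8..16  a  (8B, 8-aligned)
16..18  e  (2B, 2-aligned)
18..24  -- padding (6B)
24..32  g  (8B, 8-aligned)
32..33  b  (1B, 1-aligned)
33..40  -- padding (7B)
40..48  f  (8B, 8-aligned)
48..49  c  (1B, 1-aligned)
49..50  h  (1B, 1-aligned)
50..56  -- tail padding (6B)
sizeof = 56, alignof = 8
array of 17: 17 × 56 = 952

952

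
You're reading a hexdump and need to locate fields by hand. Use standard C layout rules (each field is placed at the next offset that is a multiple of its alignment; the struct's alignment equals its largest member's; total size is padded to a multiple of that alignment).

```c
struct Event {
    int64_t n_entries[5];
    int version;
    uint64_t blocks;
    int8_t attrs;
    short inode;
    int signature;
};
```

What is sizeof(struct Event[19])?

1216

n_entries at 0 (size 40, align 8) → ends 40
version at 40 (size 4, align 4) → ends 44
pad 4 to align 8 for blocks
blocks at 48 (size 8, align 8) → ends 56
attrs at 56 (size 1, align 1) → ends 57
pad 1 to align 2 for inode
inode at 58 (size 2, align 2) → ends 60
signature at 60 (size 4, align 4) → ends 64
total 64 bytes, alignment 8
array of 19: 19 × 64 = 1216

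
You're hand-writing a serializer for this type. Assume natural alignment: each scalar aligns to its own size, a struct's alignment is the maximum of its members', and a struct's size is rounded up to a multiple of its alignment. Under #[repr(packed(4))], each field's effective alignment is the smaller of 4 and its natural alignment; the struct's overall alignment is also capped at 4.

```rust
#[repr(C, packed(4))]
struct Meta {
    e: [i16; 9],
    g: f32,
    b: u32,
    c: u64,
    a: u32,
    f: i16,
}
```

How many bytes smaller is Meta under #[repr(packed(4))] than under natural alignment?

4

natural layout:
  @0: e [18B, align 2] → 18
  +2 pad (align 4)
  @20: g [4B, align 4] → 24
  @24: b [4B, align 4] → 28
  +4 pad (align 8)
  @32: c [8B, align 8] → 40
  @40: a [4B, align 4] → 44
  @44: f [2B, align 2] → 46
  +2 tail pad (align 8)
  size 48, align 8
packed(4) layout:
  @0: e [18B, align 2] → 18
  +2 pad (align 4)
  @20: g [4B, align 4] → 24
  @24: b [4B, align 4] → 28
  @28: c [8B, align 4] → 36
  @36: a [4B, align 4] → 40
  @40: f [2B, align 2] → 42
  +2 tail pad (align 4)
  size 44, align 4
48 − 44 = 4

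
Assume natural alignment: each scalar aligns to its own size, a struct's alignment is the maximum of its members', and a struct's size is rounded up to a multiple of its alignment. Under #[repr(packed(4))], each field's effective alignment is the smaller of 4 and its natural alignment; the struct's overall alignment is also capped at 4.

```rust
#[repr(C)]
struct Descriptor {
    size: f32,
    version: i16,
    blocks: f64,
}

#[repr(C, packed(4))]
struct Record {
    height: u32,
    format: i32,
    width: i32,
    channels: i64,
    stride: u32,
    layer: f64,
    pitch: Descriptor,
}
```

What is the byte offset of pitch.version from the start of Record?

Descriptor: @0: size [4B, align 4] → 4; @4: version [2B, align 2] → 6; +2 pad (align 8); @8: blocks [8B, align 8] → 16; size 16, align 8
@0: height [4B, align 4] → 4
@4: format [4B, align 4] → 8
@8: width [4B, align 4] → 12
@12: channels [8B, align 4] → 20
@20: stride [4B, align 4] → 24
@24: layer [8B, align 4] → 32
@32: pitch [16B, align 4] → 48
within Descriptor: version at 4
32 + 4 = 36

36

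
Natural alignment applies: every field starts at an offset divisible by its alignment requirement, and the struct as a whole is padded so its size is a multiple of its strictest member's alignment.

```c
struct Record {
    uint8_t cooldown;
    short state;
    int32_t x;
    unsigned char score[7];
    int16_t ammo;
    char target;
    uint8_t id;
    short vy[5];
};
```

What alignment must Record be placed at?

4

member alignments: cooldown=1, state=2, x=4, score=1, ammo=2, target=1, id=1, vy=2
max = 4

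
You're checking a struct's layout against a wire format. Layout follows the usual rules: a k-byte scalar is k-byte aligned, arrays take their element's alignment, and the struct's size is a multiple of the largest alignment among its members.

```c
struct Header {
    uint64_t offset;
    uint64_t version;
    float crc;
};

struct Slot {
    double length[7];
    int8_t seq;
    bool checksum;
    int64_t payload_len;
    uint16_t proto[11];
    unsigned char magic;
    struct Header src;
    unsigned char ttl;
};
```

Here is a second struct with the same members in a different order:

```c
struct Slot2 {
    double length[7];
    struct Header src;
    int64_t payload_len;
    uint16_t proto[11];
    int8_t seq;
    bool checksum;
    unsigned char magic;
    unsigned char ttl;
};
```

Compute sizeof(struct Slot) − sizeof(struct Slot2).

8

Header: 0..8  offset  (8B, 8-aligned); 8..16  version  (8B, 8-aligned); 16..20  crc  (4B, 4-aligned); 20..24  -- tail padding (4B); sizeof = 24, alignof = 8
0..56  length  (56B, 8-aligned)
56..57  seq  (1B, 1-aligned)
57..58  checksum  (1B, 1-aligned)
58..64  -- padding (6B)
64..72  payload_len  (8B, 8-aligned)
72..94  proto  (22B, 2-aligned)
94..95  magic  (1B, 1-aligned)
95..96  -- padding (1B)
96..120  src  (24B, 8-aligned)
120..121  ttl  (1B, 1-aligned)
121..128  -- tail padding (7B)
sizeof = 128, alignof = 8
— Slot2 —
0..56  length  (56B, 8-aligned)
56..80  src  (24B, 8-aligned)
80..88  payload_len  (8B, 8-aligned)
88..110  proto  (22B, 2-aligned)
110..111  seq  (1B, 1-aligned)
111..112  checksum  (1B, 1-aligned)
112..113  magic  (1B, 1-aligned)
113..114  ttl  (1B, 1-aligned)
114..120  -- tail padding (6B)
sizeof = 120, alignof = 8
128 − 120 = 8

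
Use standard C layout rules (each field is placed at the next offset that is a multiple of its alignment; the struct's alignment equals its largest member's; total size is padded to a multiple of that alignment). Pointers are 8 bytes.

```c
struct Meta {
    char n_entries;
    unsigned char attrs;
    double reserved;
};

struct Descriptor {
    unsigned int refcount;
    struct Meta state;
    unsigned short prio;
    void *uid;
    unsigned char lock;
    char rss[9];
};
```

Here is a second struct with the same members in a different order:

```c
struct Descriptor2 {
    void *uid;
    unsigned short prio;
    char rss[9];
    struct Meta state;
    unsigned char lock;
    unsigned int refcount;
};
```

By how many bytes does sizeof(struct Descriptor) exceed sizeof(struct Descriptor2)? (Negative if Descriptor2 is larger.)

8

Meta: 0..1  n_entries  (1B, 1-aligned); 1..2  attrs  (1B, 1-aligned); 2..8  -- padding (6B); 8..16  reserved  (8B, 8-aligned); sizeof = 16, alignof = 8
0..4  refcount  (4B, 4-aligned)
4..8  -- padding (4B)
8..24  state  (16B, 8-aligned)
24..26  prio  (2B, 2-aligned)
26..32  -- padding (6B)
32..40  uid  (8B, 8-aligned)
40..41  lock  (1B, 1-aligned)
41..50  rss  (9B, 1-aligned)
50..56  -- tail padding (6B)
sizeof = 56, alignof = 8
— Descriptor2 —
0..8  uid  (8B, 8-aligned)
8..10  prio  (2B, 2-aligned)
10..19  rss  (9B, 1-aligned)
19..24  -- padding (5B)
24..40  state  (16B, 8-aligned)
40..41  lock  (1B, 1-aligned)
41..44  -- padding (3B)
44..48  refcount  (4B, 4-aligned)
sizeof = 48, alignof = 8
56 − 48 = 8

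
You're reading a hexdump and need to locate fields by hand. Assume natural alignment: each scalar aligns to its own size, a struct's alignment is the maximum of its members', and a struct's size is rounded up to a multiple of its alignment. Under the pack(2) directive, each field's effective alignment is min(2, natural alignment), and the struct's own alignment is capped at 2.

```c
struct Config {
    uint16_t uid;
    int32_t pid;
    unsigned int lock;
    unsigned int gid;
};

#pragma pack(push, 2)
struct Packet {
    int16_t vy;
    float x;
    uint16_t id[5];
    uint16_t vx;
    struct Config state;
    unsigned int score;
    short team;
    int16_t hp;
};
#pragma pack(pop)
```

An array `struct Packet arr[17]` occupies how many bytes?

714

Config: @0: uid [2B, align 2] → 2; +2 pad (align 4); @4: pid [4B, align 4] → 8; @8: lock [4B, align 4] → 12; @12: gid [4B, align 4] → 16; size 16, align 4
@0: vy [2B, align 2] → 2
@2: x [4B, align 2] → 6
@6: id [10B, align 2] → 16
@16: vx [2B, align 2] → 18
@18: state [16B, align 2] → 34
@34: score [4B, align 2] → 38
@38: team [2B, align 2] → 40
@40: hp [2B, align 2] → 42
size 42, align 2
array of 17: 17 × 42 = 714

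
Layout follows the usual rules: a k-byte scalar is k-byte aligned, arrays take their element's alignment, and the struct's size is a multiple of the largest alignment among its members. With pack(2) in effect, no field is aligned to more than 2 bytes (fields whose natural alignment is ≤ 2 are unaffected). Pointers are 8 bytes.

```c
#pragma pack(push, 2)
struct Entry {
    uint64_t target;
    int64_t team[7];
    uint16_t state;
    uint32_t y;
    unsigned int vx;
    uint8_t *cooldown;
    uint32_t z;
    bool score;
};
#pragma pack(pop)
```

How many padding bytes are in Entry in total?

@0: target [8B, align 2] → 8
@8: team [56B, align 2] → 64
@64: state [2B, align 2] → 66
@66: y [4B, align 2] → 70
@70: vx [4B, align 2] → 74
@74: cooldown [8B, align 2] → 82
@82: z [4B, align 2] → 86
@86: score [1B, align 1] → 87
+1 tail pad (align 2)
size 88, align 2
data bytes 87, size 88 → padding 1

1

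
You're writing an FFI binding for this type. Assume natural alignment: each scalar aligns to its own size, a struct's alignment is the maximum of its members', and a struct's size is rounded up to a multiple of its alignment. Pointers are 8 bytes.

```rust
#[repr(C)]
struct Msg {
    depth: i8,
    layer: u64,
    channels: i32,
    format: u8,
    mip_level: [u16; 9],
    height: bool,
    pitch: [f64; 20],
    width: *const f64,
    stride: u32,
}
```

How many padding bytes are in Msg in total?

0..1  depth  (1B, 1-aligned)
1..8  -- padding (7B)
8..16  layer  (8B, 8-aligned)
16..20  channels  (4B, 4-aligned)
20..21  format  (1B, 1-aligned)
21..22  -- padding (1B)
22..40  mip_level  (18B, 2-aligned)
40..41  height  (1B, 1-aligned)
41..48  -- padding (7B)
48..208  pitch  (160B, 8-aligned)
208..216  width  (8B, 8-aligned)
216..220  stride  (4B, 4-aligned)
220..224  -- tail padding (4B)
sizeof = 224, alignof = 8
data bytes 205, size 224 → padding 19

19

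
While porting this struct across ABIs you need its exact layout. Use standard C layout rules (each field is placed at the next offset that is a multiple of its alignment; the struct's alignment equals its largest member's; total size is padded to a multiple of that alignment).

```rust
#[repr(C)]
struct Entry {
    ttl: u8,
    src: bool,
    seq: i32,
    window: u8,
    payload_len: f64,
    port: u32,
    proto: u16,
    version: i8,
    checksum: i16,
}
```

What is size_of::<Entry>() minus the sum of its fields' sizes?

16

ttl at 0 (size 1, align 1) → ends 1
src at 1 (size 1, align 1) → ends 2
pad 2 to align 4 for seq
seq at 4 (size 4, align 4) → ends 8
window at 8 (size 1, align 1) → ends 9
pad 7 to align 8 for payload_len
payload_len at 16 (size 8, align 8) → ends 24
port at 24 (size 4, align 4) → ends 28
proto at 28 (size 2, align 2) → ends 30
version at 30 (size 1, align 1) → ends 31
pad 1 to align 2 for checksum
checksum at 32 (size 2, align 2) → ends 34
tail pad 6 to reach multiple of 8
total 40 bytes, alignment 8
data bytes 24, size 40 → padding 16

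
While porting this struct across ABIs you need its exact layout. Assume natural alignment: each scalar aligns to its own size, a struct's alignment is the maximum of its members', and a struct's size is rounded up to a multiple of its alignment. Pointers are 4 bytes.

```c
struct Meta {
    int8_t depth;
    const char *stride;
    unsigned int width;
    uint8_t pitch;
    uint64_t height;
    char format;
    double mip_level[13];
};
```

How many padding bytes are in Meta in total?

13

depth at 0 (size 1, align 1) → ends 1
pad 3 to align 4 for stride
stride at 4 (size 4, align 4) → ends 8
width at 8 (size 4, align 4) → ends 12
pitch at 12 (size 1, align 1) → ends 13
pad 3 to align 8 for height
height at 16 (size 8, align 8) → ends 24
format at 24 (size 1, align 1) → ends 25
pad 7 to align 8 for mip_level
mip_level at 32 (size 104, align 8) → ends 136
total 136 bytes, alignment 8
data bytes 123, size 136 → padding 13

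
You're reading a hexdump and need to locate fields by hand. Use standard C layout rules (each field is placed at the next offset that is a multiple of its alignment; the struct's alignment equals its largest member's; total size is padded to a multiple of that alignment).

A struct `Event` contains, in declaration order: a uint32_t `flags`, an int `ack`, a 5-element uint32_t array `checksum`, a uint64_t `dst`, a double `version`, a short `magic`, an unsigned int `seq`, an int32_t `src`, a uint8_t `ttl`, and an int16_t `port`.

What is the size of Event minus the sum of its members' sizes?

7

@0: flags [4B, align 4] → 4
@4: ack [4B, align 4] → 8
@8: checksum [20B, align 4] → 28
+4 pad (align 8)
@32: dst [8B, align 8] → 40
@40: version [8B, align 8] → 48
@48: magic [2B, align 2] → 50
+2 pad (align 4)
@52: seq [4B, align 4] → 56
@56: src [4B, align 4] → 60
@60: ttl [1B, align 1] → 61
+1 pad (align 2)
@62: port [2B, align 2] → 64
size 64, align 8
data bytes 57, size 64 → padding 7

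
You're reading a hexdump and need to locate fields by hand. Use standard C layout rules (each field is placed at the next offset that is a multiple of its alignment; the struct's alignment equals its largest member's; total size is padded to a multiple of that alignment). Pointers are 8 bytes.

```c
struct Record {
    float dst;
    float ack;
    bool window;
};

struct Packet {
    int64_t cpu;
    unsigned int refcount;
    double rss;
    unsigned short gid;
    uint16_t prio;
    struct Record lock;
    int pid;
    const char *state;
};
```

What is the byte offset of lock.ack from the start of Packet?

Record: dst at 0 (size 4, align 4) → ends 4; ack at 4 (size 4, align 4) → ends 8; window at 8 (size 1, align 1) → ends 9; tail pad 3 to reach multiple of 4; total 12 bytes, alignment 4
cpu at 0 (size 8, align 8) → ends 8
refcount at 8 (size 4, align 4) → ends 12
pad 4 to align 8 for rss
rss at 16 (size 8, align 8) → ends 24
gid at 24 (size 2, align 2) → ends 26
prio at 26 (size 2, align 2) → ends 28
lock at 28 (size 12, align 4) → ends 40
within Record: ack at 4
28 + 4 = 32

32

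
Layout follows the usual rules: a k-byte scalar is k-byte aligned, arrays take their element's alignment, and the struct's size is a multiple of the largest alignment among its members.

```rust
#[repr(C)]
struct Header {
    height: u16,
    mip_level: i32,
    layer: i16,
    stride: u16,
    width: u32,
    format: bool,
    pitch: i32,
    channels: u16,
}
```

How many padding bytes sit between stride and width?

0..2  height  (2B, 2-aligned)
2..4  -- padding (2B)
4..8  mip_level  (4B, 4-aligned)
8..10  layer  (2B, 2-aligned)
10..12  stride  (2B, 2-aligned)
12..16  width  (4B, 4-aligned)

0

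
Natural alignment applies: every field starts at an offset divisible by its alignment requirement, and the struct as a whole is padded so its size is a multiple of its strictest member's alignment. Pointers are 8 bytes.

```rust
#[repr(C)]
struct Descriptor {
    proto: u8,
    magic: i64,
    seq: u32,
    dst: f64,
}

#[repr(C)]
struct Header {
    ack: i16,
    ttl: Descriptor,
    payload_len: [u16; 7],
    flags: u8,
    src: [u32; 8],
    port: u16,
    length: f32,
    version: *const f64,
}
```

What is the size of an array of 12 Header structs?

Descriptor: @0: proto [1B, align 1] → 1; +7 pad (align 8); @8: magic [8B, align 8] → 16; @16: seq [4B, align 4] → 20; +4 pad (align 8); @24: dst [8B, align 8] → 32; size 32, align 8
@0: ack [2B, align 2] → 2
+6 pad (align 8)
@8: ttl [32B, align 8] → 40
@40: payload_len [14B, align 2] → 54
@54: flags [1B, align 1] → 55
+1 pad (align 4)
@56: src [32B, align 4] → 88
@88: port [2B, align 2] → 90
+2 pad (align 4)
@92: length [4B, align 4] → 96
@96: version [8B, align 8] → 104
size 104, align 8
array of 12: 12 × 104 = 1248

1248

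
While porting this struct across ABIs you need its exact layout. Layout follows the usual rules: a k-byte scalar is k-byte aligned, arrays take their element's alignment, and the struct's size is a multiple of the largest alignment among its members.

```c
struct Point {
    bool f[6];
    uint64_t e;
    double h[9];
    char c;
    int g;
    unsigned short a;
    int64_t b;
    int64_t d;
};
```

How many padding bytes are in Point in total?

0..6  f  (6B, 1-aligned)
6..8  -- padding (2B)
8..16  e  (8B, 8-aligned)
16..88  h  (72B, 8-aligned)
88..89  c  (1B, 1-aligned)
89..92  -- padding (3B)
92..96  g  (4B, 4-aligned)
96..98  a  (2B, 2-aligned)
98..104  -- padding (6B)
104..112  b  (8B, 8-aligned)
112..120  d  (8B, 8-aligned)
sizeof = 120, alignof = 8
data bytes 109, size 120 → padding 11

11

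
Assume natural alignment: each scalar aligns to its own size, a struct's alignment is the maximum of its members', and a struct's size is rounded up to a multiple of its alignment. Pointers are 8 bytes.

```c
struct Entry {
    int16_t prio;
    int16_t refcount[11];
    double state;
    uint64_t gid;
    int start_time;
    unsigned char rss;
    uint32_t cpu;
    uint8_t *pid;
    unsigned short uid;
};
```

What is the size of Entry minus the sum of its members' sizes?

prio at 0 (size 2, align 2) → ends 2
refcount at 2 (size 22, align 2) → ends 24
state at 24 (size 8, align 8) → ends 32
gid at 32 (size 8, align 8) → ends 40
start_time at 40 (size 4, align 4) → ends 44
rss at 44 (size 1, align 1) → ends 45
pad 3 to align 4 for cpu
cpu at 48 (size 4, align 4) → ends 52
pad 4 to align 8 for pid
pid at 56 (size 8, align 8) → ends 64
uid at 64 (size 2, align 2) → ends 66
tail pad 6 to reach multiple of 8
total 72 bytes, alignment 8
data bytes 59, size 72 → padding 13

13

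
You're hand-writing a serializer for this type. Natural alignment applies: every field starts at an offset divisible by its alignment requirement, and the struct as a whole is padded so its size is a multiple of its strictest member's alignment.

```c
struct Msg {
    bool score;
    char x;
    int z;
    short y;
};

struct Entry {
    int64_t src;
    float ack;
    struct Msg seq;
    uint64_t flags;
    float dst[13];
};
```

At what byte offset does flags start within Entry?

24

Msg: @0: score [1B, align 1] → 1; @1: x [1B, align 1] → 2; +2 pad (align 4); @4: z [4B, align 4] → 8; @8: y [2B, align 2] → 10; +2 tail pad (align 4); size 12, align 4
@0: src [8B, align 8] → 8
@8: ack [4B, align 4] → 12
@12: seq [12B, align 4] → 24
@24: flags [8B, align 8] → 32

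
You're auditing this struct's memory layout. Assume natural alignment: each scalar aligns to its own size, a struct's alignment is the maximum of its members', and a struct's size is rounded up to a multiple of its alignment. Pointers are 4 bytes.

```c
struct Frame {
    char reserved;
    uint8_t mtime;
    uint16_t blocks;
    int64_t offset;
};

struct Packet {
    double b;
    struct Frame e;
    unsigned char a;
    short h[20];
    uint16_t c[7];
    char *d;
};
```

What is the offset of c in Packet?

66

Frame: 0..1  reserved  (1B, 1-aligned); 1..2  mtime  (1B, 1-aligned); 2..4  blocks  (2B, 2-aligned); 4..8  -- padding (4B); 8..16  offset  (8B, 8-aligned); sizeof = 16, alignof = 8
0..8  b  (8B, 8-aligned)
8..24  e  (16B, 8-aligned)
24..25  a  (1B, 1-aligned)
25..26  -- padding (1B)
26..66  h  (40B, 2-aligned)
66..80  c  (14B, 2-aligned)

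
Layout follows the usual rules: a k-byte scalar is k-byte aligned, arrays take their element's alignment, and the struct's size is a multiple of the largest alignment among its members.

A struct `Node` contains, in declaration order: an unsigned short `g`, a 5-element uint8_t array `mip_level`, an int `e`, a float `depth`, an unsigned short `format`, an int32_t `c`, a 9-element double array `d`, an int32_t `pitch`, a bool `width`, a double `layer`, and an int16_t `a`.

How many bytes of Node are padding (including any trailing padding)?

@0: g [2B, align 2] → 2
@2: mip_level [5B, align 1] → 7
+1 pad (align 4)
@8: e [4B, align 4] → 12
@12: depth [4B, align 4] → 16
@16: format [2B, align 2] → 18
+2 pad (align 4)
@20: c [4B, align 4] → 24
@24: d [72B, align 8] → 96
@96: pitch [4B, align 4] → 100
@100: width [1B, align 1] → 101
+3 pad (align 8)
@104: layer [8B, align 8] → 112
@112: a [2B, align 2] → 114
+6 tail pad (align 8)
size 120, align 8
data bytes 108, size 120 → padding 12

12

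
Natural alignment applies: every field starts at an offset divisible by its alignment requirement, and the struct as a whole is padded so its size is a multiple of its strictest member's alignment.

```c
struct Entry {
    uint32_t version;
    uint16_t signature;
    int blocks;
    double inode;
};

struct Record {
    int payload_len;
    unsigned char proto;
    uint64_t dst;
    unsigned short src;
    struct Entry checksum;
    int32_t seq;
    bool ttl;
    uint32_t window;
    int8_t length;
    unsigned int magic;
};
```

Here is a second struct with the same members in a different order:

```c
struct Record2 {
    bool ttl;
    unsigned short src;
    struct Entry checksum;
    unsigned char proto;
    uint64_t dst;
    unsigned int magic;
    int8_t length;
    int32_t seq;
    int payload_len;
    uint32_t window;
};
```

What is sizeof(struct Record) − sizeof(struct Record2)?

Entry: @0: version [4B, align 4] → 4; @4: signature [2B, align 2] → 6; +2 pad (align 4); @8: blocks [4B, align 4] → 12; +4 pad (align 8); @16: inode [8B, align 8] → 24; size 24, align 8
@0: payload_len [4B, align 4] → 4
@4: proto [1B, align 1] → 5
+3 pad (align 8)
@8: dst [8B, align 8] → 16
@16: src [2B, align 2] → 18
+6 pad (align 8)
@24: checksum [24B, align 8] → 48
@48: seq [4B, align 4] → 52
@52: ttl [1B, align 1] → 53
+3 pad (align 4)
@56: window [4B, align 4] → 60
@60: length [1B, align 1] → 61
+3 pad (align 4)
@64: magic [4B, align 4] → 68
+4 tail pad (align 8)
size 72, align 8
— Record2 —
@0: ttl [1B, align 1] → 1
+1 pad (align 2)
@2: src [2B, align 2] → 4
+4 pad (align 8)
@8: checksum [24B, align 8] → 32
@32: proto [1B, align 1] → 33
+7 pad (align 8)
@40: dst [8B, align 8] → 48
@48: magic [4B, align 4] → 52
@52: length [1B, align 1] → 53
+3 pad (align 4)
@56: seq [4B, align 4] → 60
@60: payload_len [4B, align 4] → 64
@64: window [4B, align 4] → 68
+4 tail pad (align 8)
size 72, align 8
72 − 72 = 0

0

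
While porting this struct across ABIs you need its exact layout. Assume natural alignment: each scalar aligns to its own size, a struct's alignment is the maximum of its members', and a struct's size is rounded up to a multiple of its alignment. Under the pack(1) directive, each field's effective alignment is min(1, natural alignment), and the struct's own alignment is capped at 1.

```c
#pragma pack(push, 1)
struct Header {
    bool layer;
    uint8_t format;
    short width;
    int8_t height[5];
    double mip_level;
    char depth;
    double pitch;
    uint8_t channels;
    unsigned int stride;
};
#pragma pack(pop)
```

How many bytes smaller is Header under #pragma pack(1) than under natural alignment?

natural layout:
  @0: layer [1B, align 1] → 1
  @1: format [1B, align 1] → 2
  @2: width [2B, align 2] → 4
  @4: height [5B, align 1] → 9
  +7 pad (align 8)
  @16: mip_level [8B, align 8] → 24
  @24: depth [1B, align 1] → 25
  +7 pad (align 8)
  @32: pitch [8B, align 8] → 40
  @40: channels [1B, align 1] → 41
  +3 pad (align 4)
  @44: stride [4B, align 4] → 48
  size 48, align 8
packed(1) layout:
  @0: layer [1B, align 1] → 1
  @1: format [1B, align 1] → 2
  @2: width [2B, align 1] → 4
  @4: height [5B, align 1] → 9
  @9: mip_level [8B, align 1] → 17
  @17: depth [1B, align 1] → 18
  @18: pitch [8B, align 1] → 26
  @26: channels [1B, align 1] → 27
  @27: stride [4B, align 1] → 31
  size 31, align 1
48 − 31 = 17

17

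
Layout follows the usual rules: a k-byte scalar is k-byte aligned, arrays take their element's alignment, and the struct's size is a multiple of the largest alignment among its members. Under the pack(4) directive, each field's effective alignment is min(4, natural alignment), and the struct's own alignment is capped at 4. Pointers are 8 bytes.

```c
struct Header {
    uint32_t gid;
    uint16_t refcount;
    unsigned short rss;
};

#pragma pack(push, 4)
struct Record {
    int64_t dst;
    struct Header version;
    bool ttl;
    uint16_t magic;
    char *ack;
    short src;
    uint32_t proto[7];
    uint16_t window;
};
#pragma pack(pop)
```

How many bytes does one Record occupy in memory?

64

Header: gid at 0 (size 4, align 4) → ends 4; refcount at 4 (size 2, align 2) → ends 6; rss at 6 (size 2, align 2) → ends 8; total 8 bytes, alignment 4
dst at 0 (size 8, align 4) → ends 8
version at 8 (size 8, align 4) → ends 16
ttl at 16 (size 1, align 1) → ends 17
pad 1 to align 2 for magic
magic at 18 (size 2, align 2) → ends 20
ack at 20 (size 8, align 4) → ends 28
src at 28 (size 2, align 2) → ends 30
pad 2 to align 4 for proto
proto at 32 (size 28, align 4) → ends 60
window at 60 (size 2, align 2) → ends 62
tail pad 2 to reach multiple of 4
total 64 bytes, alignment 4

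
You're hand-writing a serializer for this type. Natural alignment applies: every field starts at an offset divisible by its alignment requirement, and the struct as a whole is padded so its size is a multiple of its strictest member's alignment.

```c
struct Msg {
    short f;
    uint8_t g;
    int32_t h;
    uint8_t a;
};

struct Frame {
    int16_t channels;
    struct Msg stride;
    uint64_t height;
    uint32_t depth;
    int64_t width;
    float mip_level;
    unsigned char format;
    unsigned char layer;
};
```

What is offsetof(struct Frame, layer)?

45

Msg: 0..2  f  (2B, 2-aligned); 2..3  g  (1B, 1-aligned); 3..4  -- padding (1B); 4..8  h  (4B, 4-aligned); 8..9  a  (1B, 1-aligned); 9..12  -- tail padding (3B); sizeof = 12, alignof = 4
0..2  channels  (2B, 2-aligned)
2..4  -- padding (2B)
4..16  stride  (12B, 4-aligned)
16..24  height  (8B, 8-aligned)
24..28  depth  (4B, 4-aligned)
28..32  -- padding (4B)
32..40  width  (8B, 8-aligned)
40..44  mip_level  (4B, 4-aligned)
44..45  format  (1B, 1-aligned)
45..46  layer  (1B, 1-aligned)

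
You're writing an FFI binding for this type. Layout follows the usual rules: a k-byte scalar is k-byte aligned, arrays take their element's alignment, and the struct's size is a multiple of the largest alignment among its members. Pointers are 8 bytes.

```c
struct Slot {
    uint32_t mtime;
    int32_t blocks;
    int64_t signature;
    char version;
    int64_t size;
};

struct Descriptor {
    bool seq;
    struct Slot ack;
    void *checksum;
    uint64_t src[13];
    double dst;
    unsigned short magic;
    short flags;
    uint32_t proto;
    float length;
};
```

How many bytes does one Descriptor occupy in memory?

Slot: @0: mtime [4B, align 4] → 4; @4: blocks [4B, align 4] → 8; @8: signature [8B, align 8] → 16; @16: version [1B, align 1] → 17; +7 pad (align 8); @24: size [8B, align 8] → 32; size 32, align 8
@0: seq [1B, align 1] → 1
+7 pad (align 8)
@8: ack [32B, align 8] → 40
@40: checksum [8B, align 8] → 48
@48: src [104B, align 8] → 152
@152: dst [8B, align 8] → 160
@160: magic [2B, align 2] → 162
@162: flags [2B, align 2] → 164
@164: proto [4B, align 4] → 168
@168: length [4B, align 4] → 172
+4 tail pad (align 8)
size 176, align 8

176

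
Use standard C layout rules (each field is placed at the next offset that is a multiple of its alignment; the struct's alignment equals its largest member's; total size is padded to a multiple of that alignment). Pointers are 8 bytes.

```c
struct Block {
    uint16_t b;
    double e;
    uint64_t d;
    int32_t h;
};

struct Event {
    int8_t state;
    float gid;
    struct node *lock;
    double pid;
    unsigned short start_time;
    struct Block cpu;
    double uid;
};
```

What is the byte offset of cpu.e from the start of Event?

Block: 0..2  b  (2B, 2-aligned); 2..8  -- padding (6B); 8..16  e  (8B, 8-aligned); 16..24  d  (8B, 8-aligned); 24..28  h  (4B, 4-aligned); 28..32  -- tail padding (4B); sizeof = 32, alignof = 8
0..1  state  (1B, 1-aligned)
1..4  -- padding (3B)
4..8  gid  (4B, 4-aligned)
8..16  lock  (8B, 8-aligned)
16..24  pid  (8B, 8-aligned)
24..26  start_time  (2B, 2-aligned)
26..32  -- padding (6B)
32..64  cpu  (32B, 8-aligned)
within Block: e at 8
32 + 8 = 40

40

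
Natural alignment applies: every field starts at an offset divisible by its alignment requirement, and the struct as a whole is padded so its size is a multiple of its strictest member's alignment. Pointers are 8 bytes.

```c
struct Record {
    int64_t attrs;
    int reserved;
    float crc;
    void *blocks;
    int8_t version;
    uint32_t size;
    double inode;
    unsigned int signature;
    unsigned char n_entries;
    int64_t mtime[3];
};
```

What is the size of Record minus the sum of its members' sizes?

attrs at 0 (size 8, align 8) → ends 8
reserved at 8 (size 4, align 4) → ends 12
crc at 12 (size 4, align 4) → ends 16
blocks at 16 (size 8, align 8) → ends 24
version at 24 (size 1, align 1) → ends 25
pad 3 to align 4 for size
size at 28 (size 4, align 4) → ends 32
inode at 32 (size 8, align 8) → ends 40
signature at 40 (size 4, align 4) → ends 44
n_entries at 44 (size 1, align 1) → ends 45
pad 3 to align 8 for mtime
mtime at 48 (size 24, align 8) → ends 72
total 72 bytes, alignment 8
data bytes 66, size 72 → padding 6

6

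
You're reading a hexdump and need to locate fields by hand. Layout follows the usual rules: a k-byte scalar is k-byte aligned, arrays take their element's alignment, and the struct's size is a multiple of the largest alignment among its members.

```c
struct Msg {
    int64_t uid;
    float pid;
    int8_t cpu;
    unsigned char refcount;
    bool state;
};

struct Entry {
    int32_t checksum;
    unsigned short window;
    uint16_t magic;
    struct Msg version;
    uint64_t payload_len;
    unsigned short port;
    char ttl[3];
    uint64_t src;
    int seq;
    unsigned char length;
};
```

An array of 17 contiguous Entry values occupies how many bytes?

Msg: @0: uid [8B, align 8] → 8; @8: pid [4B, align 4] → 12; @12: cpu [1B, align 1] → 13; @13: refcount [1B, align 1] → 14; @14: state [1B, align 1] → 15; +1 tail pad (align 8); size 16, align 8
@0: checksum [4B, align 4] → 4
@4: window [2B, align 2] → 6
@6: magic [2B, align 2] → 8
@8: version [16B, align 8] → 24
@24: payload_len [8B, align 8] → 32
@32: port [2B, align 2] → 34
@34: ttl [3B, align 1] → 37
+3 pad (align 8)
@40: src [8B, align 8] → 48
@48: seq [4B, align 4] → 52
@52: length [1B, align 1] → 53
+3 tail pad (align 8)
size 56, align 8
array of 17: 17 × 56 = 952

952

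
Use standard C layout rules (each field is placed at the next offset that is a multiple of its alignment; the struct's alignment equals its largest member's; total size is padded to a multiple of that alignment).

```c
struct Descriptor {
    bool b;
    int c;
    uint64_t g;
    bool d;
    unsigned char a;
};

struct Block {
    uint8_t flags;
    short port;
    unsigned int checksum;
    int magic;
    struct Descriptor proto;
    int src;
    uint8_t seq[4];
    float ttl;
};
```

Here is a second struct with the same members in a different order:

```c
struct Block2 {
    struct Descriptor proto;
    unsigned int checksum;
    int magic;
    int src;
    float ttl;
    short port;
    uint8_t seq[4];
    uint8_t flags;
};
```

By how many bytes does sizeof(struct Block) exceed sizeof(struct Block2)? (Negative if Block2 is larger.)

8

Descriptor: @0: b [1B, align 1] → 1; +3 pad (align 4); @4: c [4B, align 4] → 8; @8: g [8B, align 8] → 16; @16: d [1B, align 1] → 17; @17: a [1B, align 1] → 18; +6 tail pad (align 8); size 24, align 8
@0: flags [1B, align 1] → 1
+1 pad (align 2)
@2: port [2B, align 2] → 4
@4: checksum [4B, align 4] → 8
@8: magic [4B, align 4] → 12
+4 pad (align 8)
@16: proto [24B, align 8] → 40
@40: src [4B, align 4] → 44
@44: seq [4B, align 1] → 48
@48: ttl [4B, align 4] → 52
+4 tail pad (align 8)
size 56, align 8
— Block2 —
@0: proto [24B, align 8] → 24
@24: checksum [4B, align 4] → 28
@28: magic [4B, align 4] → 32
@32: src [4B, align 4] → 36
@36: ttl [4B, align 4] → 40
@40: port [2B, align 2] → 42
@42: seq [4B, align 1] → 46
@46: flags [1B, align 1] → 47
+1 tail pad (align 8)
size 48, align 8
56 − 48 = 8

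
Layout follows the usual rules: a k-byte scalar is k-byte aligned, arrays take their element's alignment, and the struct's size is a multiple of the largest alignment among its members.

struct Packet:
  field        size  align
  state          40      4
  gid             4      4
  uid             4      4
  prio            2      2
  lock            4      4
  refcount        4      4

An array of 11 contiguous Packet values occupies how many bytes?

660

@0: state [40B, align 4] → 40
@40: gid [4B, align 4] → 44
@44: uid [4B, align 4] → 48
@48: prio [2B, align 2] → 50
+2 pad (align 4)
@52: lock [4B, align 4] → 56
@56: refcount [4B, align 4] → 60
size 60, align 4
array of 11: 11 × 60 = 660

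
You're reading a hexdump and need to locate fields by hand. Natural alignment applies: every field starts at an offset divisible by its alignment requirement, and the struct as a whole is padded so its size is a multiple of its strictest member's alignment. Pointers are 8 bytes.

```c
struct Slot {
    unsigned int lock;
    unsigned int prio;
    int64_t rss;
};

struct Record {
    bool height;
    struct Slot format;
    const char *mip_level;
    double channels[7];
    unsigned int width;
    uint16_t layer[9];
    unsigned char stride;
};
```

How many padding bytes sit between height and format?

Slot: @0: lock [4B, align 4] → 4; @4: prio [4B, align 4] → 8; @8: rss [8B, align 8] → 16; size 16, align 8
@0: height [1B, align 1] → 1
+7 pad (align 8)
@8: format [16B, align 8] → 24

7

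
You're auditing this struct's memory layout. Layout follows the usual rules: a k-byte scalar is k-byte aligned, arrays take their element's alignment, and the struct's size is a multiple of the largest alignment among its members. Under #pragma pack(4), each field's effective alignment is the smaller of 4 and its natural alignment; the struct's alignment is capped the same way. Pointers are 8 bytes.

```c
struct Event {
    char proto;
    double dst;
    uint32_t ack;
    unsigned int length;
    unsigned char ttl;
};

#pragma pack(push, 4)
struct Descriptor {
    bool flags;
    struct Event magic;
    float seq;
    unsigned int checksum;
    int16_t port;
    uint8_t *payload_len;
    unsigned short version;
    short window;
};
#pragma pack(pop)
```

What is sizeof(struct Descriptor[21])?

Event: 0..1  proto  (1B, 1-aligned); 1..8  -- padding (7B); 8..16  dst  (8B, 8-aligned); 16..20  ack  (4B, 4-aligned); 20..24  length  (4B, 4-aligned); 24..25  ttl  (1B, 1-aligned); 25..32  -- tail padding (7B); sizeof = 32, alignof = 8
0..1  flags  (1B, 1-aligned)
1..4  -- padding (3B)
4..36  magic  (32B, 4-aligned)
36..40  seq  (4B, 4-aligned)
40..44  checksum  (4B, 4-aligned)
44..46  port  (2B, 2-aligned)
46..48  -- padding (2B)
48..56  payload_len  (8B, 4-aligned)
56..58  version  (2B, 2-aligned)
58..60  window  (2B, 2-aligned)
sizeof = 60, alignof = 4
array of 21: 21 × 60 = 1260

1260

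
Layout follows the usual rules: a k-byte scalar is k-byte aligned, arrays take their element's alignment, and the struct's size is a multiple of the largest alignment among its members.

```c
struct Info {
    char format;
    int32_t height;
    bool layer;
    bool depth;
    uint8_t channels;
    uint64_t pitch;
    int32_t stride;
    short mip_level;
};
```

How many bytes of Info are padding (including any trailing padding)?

10

format at 0 (size 1, align 1) → ends 1
pad 3 to align 4 for height
height at 4 (size 4, align 4) → ends 8
layer at 8 (size 1, align 1) → ends 9
depth at 9 (size 1, align 1) → ends 10
channels at 10 (size 1, align 1) → ends 11
pad 5 to align 8 for pitch
pitch at 16 (size 8, align 8) → ends 24
stride at 24 (size 4, align 4) → ends 28
mip_level at 28 (size 2, align 2) → ends 30
tail pad 2 to reach multiple of 8
total 32 bytes, alignment 8
data bytes 22, size 32 → padding 10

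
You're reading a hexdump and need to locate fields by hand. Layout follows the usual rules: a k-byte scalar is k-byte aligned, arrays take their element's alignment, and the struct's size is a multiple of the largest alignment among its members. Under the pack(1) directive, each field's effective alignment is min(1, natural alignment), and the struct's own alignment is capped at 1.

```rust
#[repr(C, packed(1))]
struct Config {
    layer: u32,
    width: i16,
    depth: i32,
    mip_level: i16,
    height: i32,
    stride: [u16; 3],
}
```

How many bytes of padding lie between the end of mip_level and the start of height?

0

@0: layer [4B, align 1] → 4
@4: width [2B, align 1] → 6
@6: depth [4B, align 1] → 10
@10: mip_level [2B, align 1] → 12
@12: height [4B, align 1] → 16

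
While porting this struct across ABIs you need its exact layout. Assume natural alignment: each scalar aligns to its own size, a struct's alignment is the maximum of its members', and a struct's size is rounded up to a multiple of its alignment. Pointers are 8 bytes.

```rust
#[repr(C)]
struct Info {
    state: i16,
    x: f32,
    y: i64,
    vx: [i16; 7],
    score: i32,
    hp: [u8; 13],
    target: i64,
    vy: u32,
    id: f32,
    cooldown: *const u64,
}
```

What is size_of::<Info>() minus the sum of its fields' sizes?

11

@0: state [2B, align 2] → 2
+2 pad (align 4)
@4: x [4B, align 4] → 8
@8: y [8B, align 8] → 16
@16: vx [14B, align 2] → 30
+2 pad (align 4)
@32: score [4B, align 4] → 36
@36: hp [13B, align 1] → 49
+7 pad (align 8)
@56: target [8B, align 8] → 64
@64: vy [4B, align 4] → 68
@68: id [4B, align 4] → 72
@72: cooldown [8B, align 8] → 80
size 80, align 8
data bytes 69, size 80 → padding 11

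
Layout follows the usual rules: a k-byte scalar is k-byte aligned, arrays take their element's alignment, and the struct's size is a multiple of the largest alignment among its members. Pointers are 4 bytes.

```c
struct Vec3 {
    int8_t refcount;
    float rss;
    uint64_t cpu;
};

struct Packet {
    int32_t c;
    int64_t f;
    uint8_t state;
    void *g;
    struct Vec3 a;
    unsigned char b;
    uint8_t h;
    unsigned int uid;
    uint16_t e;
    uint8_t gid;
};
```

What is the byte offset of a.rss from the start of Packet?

Vec3: @0: refcount [1B, align 1] → 1; +3 pad (align 4); @4: rss [4B, align 4] → 8; @8: cpu [8B, align 8] → 16; size 16, align 8
@0: c [4B, align 4] → 4
+4 pad (align 8)
@8: f [8B, align 8] → 16
@16: state [1B, align 1] → 17
+3 pad (align 4)
@20: g [4B, align 4] → 24
@24: a [16B, align 8] → 40
within Vec3: rss at 4
24 + 4 = 28

28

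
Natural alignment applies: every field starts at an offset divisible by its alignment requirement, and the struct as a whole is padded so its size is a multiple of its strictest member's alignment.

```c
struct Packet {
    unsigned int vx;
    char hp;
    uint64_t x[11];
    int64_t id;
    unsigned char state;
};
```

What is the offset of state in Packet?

@0: vx [4B, align 4] → 4
@4: hp [1B, align 1] → 5
+3 pad (align 8)
@8: x [88B, align 8] → 96
@96: id [8B, align 8] → 104
@104: state [1B, align 1] → 105

104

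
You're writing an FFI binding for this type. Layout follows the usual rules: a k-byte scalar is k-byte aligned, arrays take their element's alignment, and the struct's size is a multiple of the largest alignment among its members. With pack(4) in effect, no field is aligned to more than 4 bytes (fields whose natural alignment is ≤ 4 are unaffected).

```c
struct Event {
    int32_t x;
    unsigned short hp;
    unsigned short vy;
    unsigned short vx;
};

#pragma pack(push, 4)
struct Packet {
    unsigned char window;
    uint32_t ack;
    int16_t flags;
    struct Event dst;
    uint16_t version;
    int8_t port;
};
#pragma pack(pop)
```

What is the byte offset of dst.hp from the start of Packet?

Event: x at 0 (size 4, align 4) → ends 4; hp at 4 (size 2, align 2) → ends 6; vy at 6 (size 2, align 2) → ends 8; vx at 8 (size 2, align 2) → ends 10; tail pad 2 to reach multiple of 4; total 12 bytes, alignment 4
window at 0 (size 1, align 1) → ends 1
pad 3 to align 4 for ack
ack at 4 (size 4, align 4) → ends 8
flags at 8 (size 2, align 2) → ends 10
pad 2 to align 4 for dst
dst at 12 (size 12, align 4) → ends 24
within Event: hp at 4
12 + 4 = 16

16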